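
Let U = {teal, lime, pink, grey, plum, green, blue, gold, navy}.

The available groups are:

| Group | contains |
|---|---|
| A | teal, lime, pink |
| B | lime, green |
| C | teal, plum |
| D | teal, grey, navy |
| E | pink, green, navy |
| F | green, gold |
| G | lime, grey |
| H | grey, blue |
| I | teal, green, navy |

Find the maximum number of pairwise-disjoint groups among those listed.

C, F, G are pairwise disjoint (C={teal,plum}; F={green,gold}; G={lime,grey}).
Every remaining group overlaps one of these, and no 4 of the listed groups are pairwise disjoint, so 3 is the maximum.

3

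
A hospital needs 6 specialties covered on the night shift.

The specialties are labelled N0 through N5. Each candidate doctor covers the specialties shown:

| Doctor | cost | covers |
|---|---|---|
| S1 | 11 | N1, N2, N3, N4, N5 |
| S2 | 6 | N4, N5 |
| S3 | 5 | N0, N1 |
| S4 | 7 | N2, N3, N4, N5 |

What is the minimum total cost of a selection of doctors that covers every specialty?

12

S3, S4 together cover every specialty (S3 ∪ S4 = {N0, N1, N2, N3, N4, N5}); total cost 5 + 7 = 12.
No covering selection has total cost below 12.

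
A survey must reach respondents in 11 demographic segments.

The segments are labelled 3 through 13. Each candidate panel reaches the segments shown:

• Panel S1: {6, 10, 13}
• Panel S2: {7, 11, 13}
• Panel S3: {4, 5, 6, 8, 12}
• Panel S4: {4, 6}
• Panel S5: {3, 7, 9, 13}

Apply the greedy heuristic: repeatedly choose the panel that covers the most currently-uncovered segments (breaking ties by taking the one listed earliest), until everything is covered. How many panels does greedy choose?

Greedy: pick S3 (covers 5 new) → pick S5 (covers 4 new) → pick S1 (covers 1 new) → pick S2 (covers 1 new). Total picks: 4.

4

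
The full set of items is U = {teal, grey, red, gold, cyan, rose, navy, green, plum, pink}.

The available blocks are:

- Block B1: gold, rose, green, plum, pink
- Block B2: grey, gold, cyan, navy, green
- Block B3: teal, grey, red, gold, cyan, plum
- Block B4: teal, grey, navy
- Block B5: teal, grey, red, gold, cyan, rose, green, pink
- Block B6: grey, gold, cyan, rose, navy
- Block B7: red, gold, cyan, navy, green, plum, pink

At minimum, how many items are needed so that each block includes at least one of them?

The 2 items {grey, gold} hit every block.
The blocks B1, B4 are pairwise disjoint, so any hitting set needs a separate item for each — at least 2. Hence 2 is optimal.

2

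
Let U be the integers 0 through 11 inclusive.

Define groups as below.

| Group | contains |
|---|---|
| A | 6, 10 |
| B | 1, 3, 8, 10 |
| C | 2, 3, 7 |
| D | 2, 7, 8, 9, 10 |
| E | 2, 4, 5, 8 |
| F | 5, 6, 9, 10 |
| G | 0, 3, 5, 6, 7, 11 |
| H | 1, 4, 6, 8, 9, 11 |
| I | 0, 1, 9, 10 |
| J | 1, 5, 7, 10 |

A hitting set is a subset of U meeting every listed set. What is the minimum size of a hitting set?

3

The 3 items {2, 10, 11} hit every group.
No choice of 2 items meets every group, so 3 is the minimum.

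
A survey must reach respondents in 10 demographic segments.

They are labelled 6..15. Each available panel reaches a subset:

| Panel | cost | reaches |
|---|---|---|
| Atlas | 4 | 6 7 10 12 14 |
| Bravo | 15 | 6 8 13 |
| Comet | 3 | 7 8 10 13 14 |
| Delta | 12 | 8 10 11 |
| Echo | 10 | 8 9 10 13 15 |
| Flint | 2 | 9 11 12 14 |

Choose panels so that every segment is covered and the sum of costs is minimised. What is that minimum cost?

16

Atlas, Echo, Flint together cover every segment (Atlas ∪ Echo ∪ Flint = {6, 7, 8, 9, 10, 11, 12, 13, 14, 15}); total cost 4 + 10 + 2 = 16.
The greedy pick Flint, Comet, Atlas, Echo costs 19; no covering selection beats 16.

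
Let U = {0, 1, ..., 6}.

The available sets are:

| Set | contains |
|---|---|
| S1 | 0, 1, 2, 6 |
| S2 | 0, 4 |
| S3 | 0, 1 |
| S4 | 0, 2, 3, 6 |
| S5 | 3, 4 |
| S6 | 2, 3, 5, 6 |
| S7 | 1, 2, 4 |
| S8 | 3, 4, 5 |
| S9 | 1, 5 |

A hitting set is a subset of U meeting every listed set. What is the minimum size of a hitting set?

3

Take H = {0, 1, 3}. Each listed set contains at least one of these, so H is a hitting set of size 3.
No choice of 2 elements meets every set, so 3 is the minimum.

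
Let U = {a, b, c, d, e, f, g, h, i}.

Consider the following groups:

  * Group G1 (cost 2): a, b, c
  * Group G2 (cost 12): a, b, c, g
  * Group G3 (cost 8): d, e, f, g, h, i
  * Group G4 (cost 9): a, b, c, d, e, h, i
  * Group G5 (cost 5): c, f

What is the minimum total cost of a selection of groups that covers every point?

G1, G3 together cover every point (G1 ∪ G3 = {a, b, c, d, e, f, g, h, i}); total cost 2 + 8 = 10.
No covering selection has total cost below 10.

10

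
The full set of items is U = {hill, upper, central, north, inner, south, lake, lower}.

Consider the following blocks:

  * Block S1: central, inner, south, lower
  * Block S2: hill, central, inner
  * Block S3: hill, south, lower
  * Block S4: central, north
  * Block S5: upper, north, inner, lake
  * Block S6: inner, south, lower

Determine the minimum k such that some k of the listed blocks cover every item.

S2 and S5 and S6 together: S2 ∪ S5 ∪ S6 = {hill, upper, central, north, inner, south, lake, lower} — every item is covered.
Only S5 contains upper, so S5 is forced; the remaining 4 items need at least 2 more blocks (each remaining block adds at most 3) — so at least 3 blocks are needed, and 3 is optimal.

3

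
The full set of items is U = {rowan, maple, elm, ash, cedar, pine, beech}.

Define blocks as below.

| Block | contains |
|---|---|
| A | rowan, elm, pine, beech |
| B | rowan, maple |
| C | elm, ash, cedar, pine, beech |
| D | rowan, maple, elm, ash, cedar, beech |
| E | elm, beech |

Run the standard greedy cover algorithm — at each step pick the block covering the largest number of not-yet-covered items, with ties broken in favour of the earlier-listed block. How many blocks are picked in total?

2

Greedy: pick D (covers 6 new) → pick A (covers 1 new). Total picks: 2.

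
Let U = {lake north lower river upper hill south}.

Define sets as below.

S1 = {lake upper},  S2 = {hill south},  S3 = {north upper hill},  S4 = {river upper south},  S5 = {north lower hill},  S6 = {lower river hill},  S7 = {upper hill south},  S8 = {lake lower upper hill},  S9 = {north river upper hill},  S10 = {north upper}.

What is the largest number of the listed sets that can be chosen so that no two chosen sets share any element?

S1, S5 are pairwise disjoint (S1={lake,upper}; S5={north,lower,hill}).
Every remaining set overlaps one of these, and no 3 of the listed sets are pairwise disjoint, so 2 is the maximum.

2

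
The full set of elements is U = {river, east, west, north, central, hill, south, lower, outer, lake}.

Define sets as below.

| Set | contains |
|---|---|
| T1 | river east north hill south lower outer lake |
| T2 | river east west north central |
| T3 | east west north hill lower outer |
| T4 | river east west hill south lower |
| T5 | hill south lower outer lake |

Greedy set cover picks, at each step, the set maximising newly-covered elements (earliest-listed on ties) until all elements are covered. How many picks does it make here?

Greedy: pick T1 (covers 8 new) → pick T2 (covers 2 new). Total picks: 2.

2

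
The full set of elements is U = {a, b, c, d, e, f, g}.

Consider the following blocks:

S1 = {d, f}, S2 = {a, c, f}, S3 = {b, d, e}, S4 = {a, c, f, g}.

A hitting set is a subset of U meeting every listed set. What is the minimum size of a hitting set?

The 2 elements {e, f} hit every block.
The blocks S3, S4 are pairwise disjoint, so any hitting set needs a separate element for each — at least 2. Hence 2 is optimal.

2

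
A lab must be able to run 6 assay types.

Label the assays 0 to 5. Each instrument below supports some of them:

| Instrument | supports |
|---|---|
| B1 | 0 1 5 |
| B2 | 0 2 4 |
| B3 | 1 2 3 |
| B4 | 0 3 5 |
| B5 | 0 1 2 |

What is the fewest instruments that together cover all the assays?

3

B2 and B4 and B5 together: B2 ∪ B4 ∪ B5 = {0, 1, 2, 3, 4, 5} — every assay is covered.
Only B2 contains 4, so B2 is forced; the remaining 3 assays need at least 2 more instruments (each remaining instrument adds at most 2) — so at least 3 instruments are needed, and 3 is optimal.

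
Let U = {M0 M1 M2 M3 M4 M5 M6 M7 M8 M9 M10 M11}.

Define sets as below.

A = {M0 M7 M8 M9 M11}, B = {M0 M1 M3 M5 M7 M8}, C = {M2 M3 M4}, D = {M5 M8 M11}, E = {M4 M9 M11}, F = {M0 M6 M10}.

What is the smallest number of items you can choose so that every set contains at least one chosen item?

3

Take H = {M4, M8, M10}. Each listed set contains at least one of these, so H is a hitting set of size 3.
The sets C, D, F are pairwise disjoint, so any hitting set needs a separate item for each — at least 3. Hence 3 is optimal.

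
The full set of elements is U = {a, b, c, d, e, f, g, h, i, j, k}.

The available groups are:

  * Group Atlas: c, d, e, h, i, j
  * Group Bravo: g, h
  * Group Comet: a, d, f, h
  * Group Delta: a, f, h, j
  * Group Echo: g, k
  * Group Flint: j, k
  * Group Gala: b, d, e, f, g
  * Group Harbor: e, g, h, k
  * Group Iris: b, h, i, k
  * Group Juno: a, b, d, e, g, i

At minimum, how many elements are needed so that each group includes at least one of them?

3

T = {g, h, k} meets every group (each contains at least one member of T), and |T| = 3.
No choice of 2 elements meets every group, so 3 is the minimum.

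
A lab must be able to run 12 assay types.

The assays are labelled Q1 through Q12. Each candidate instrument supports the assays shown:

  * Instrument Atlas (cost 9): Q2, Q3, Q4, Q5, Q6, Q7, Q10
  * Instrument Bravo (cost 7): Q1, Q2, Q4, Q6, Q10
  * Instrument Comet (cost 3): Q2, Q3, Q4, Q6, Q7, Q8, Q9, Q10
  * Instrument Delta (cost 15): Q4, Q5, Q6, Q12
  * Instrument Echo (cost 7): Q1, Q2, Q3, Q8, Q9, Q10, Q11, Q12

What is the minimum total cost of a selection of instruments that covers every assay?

Atlas, Echo together cover every assay (Atlas ∪ Echo = {Q1, Q2, Q3, Q4, Q5, Q6, Q7, Q8, Q9, Q10, Q11, Q12}); total cost 9 + 7 = 16.
The greedy pick Comet, Echo, Atlas costs 19; no covering selection beats 16.

16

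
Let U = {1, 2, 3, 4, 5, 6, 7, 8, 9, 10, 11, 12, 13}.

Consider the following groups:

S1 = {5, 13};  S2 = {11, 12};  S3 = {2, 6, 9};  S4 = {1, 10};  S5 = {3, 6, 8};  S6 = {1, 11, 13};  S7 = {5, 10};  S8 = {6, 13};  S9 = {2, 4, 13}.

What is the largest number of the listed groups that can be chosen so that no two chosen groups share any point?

S1, S2, S3, S4 are pairwise disjoint (S1={5,13}; S2={11,12}; S3={2,6,9}; S4={1,10}).
Every remaining group overlaps one of these, and no 5 of the listed groups are pairwise disjoint, so 4 is the maximum.

4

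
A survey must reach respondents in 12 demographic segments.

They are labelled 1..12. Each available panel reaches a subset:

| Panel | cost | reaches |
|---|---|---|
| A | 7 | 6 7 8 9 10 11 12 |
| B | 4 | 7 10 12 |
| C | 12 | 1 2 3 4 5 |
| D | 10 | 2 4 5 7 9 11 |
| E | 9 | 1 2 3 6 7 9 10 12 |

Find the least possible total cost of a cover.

19

A, C together cover every segment (A ∪ C = {1, 2, 3, 4, 5, 6, 7, 8, 9, 10, 11, 12}); total cost 7 + 12 = 19.
No covering selection has total cost below 19.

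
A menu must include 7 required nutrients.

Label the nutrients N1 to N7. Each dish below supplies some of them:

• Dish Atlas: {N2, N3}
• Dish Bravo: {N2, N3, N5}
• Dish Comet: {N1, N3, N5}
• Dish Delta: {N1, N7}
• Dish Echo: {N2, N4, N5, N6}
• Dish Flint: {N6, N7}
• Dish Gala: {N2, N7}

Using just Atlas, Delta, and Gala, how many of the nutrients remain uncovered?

3

Union of Atlas, Delta, Gala = {N1, N2, N3, N7}.
Not covered: N4, N5, N6 — 3 nutrients.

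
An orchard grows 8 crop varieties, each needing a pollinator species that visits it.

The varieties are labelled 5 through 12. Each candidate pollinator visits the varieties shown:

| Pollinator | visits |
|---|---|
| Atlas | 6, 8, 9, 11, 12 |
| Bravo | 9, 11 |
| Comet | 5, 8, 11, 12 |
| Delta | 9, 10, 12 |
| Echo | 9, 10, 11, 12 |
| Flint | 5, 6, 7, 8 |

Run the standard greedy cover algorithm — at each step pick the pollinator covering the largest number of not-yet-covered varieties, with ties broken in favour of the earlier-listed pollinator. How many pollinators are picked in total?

3

Greedy: pick Atlas (covers 5 new) → pick Flint (covers 2 new) → pick Delta (covers 1 new). Total picks: 3.
(The true minimum cover uses only 2 pollinators, so greedy is not optimal here.)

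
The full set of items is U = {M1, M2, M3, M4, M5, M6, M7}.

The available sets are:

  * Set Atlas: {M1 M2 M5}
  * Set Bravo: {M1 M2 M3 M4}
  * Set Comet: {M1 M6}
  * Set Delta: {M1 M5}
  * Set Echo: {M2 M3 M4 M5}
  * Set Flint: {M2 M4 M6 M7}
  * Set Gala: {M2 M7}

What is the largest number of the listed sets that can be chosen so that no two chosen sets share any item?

2

Delta, Gala are pairwise disjoint (Delta={M1,M5}; Gala={M2,M7}).
Every remaining set overlaps one of these, and no 3 of the listed sets are pairwise disjoint, so 2 is the maximum.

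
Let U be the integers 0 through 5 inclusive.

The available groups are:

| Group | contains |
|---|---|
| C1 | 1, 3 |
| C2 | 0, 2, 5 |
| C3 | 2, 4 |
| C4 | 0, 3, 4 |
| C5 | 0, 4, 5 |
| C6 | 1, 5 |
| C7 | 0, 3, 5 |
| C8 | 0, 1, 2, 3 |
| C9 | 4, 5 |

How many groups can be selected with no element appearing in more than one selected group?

C1, C9 are pairwise disjoint (C1={1,3}; C9={4,5}).
Every remaining group overlaps one of these, and no 3 of the listed groups are pairwise disjoint, so 2 is the maximum.

2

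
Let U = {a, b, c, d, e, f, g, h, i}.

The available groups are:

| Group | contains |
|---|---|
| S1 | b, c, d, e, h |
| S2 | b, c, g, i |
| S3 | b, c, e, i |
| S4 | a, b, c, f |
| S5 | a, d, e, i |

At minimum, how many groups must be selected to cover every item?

3

S1, S2, and S4 cover everything between them: the union {a, b, c, d, e, f, g, h, i} is all of U.
Only S4 contains f, so S4 is forced; the remaining 5 items need at least 2 more groups (each remaining group adds at most 3) — so at least 3 groups are needed, and 3 is optimal.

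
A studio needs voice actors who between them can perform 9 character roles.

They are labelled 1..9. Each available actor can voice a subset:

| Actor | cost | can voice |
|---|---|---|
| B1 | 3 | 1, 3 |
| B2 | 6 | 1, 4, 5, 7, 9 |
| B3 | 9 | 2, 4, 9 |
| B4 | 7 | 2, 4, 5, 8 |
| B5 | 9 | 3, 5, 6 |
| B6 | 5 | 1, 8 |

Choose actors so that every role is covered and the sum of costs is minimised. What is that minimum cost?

22

B2, B4, B5 together cover every role (B2 ∪ B4 ∪ B5 = {1, 2, 3, 4, 5, 6, 7, 8, 9}); total cost 6 + 7 + 9 = 22.
The greedy pick B2, B1, B4, B5 costs 25; no covering selection beats 22.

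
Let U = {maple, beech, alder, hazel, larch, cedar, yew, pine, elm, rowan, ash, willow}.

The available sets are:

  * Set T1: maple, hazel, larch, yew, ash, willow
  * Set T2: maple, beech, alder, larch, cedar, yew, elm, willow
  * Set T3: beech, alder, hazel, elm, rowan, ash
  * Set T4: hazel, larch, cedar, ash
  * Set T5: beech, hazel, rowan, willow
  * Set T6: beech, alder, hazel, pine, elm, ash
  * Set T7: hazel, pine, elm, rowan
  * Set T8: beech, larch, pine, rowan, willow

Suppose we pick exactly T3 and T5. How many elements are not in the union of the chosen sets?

5

Union of T3, T5 = {beech, alder, hazel, elm, rowan, ash, willow}.
Not covered: maple, larch, cedar, yew, pine — 5 elements.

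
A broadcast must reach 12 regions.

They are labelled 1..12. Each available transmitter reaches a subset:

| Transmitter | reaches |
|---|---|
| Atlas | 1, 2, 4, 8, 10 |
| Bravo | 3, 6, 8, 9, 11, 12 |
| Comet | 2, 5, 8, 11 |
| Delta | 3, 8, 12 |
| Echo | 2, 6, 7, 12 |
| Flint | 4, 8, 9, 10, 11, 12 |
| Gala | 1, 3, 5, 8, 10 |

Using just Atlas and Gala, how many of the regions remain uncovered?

Union of Atlas, Gala = {1, 2, 3, 4, 5, 8, 10}.
Not covered: 6, 7, 9, 11, 12 — 5 regions.

5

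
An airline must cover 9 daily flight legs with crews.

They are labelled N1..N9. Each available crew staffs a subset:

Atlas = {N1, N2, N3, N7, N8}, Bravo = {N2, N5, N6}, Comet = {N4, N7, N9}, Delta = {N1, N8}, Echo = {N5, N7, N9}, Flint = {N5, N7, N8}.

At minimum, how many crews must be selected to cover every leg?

Take {Atlas, Bravo, Comet}. Their union is {N1, N2, N3, N4, N5, N6, N7, N8, N9}, which is all 9 legs.
Only Atlas contains N3, so Atlas is forced; the remaining 4 legs need at least 2 more crews (each remaining crew adds at most 2) — so at least 3 crews are needed, and 3 is optimal.

3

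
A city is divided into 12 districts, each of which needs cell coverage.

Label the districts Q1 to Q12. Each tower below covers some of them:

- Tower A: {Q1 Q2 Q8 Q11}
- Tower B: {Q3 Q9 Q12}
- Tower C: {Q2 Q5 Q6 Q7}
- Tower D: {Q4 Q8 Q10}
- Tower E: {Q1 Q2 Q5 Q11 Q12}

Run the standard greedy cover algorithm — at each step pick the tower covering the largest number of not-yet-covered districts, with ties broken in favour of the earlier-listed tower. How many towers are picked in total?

Greedy: pick E (covers 5 new) → pick D (covers 3 new) → pick B (covers 2 new) → pick C (covers 2 new). Total picks: 4.

4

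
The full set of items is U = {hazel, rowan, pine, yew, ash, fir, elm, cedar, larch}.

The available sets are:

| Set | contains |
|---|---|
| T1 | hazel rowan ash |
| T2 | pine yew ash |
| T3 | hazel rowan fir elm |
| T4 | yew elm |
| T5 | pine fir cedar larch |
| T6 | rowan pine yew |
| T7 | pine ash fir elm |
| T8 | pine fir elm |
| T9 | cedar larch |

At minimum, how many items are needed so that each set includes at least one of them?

The 4 items {yew, ash, fir, cedar} hit every set.
No choice of 3 items meets every set, so 4 is the minimum.

4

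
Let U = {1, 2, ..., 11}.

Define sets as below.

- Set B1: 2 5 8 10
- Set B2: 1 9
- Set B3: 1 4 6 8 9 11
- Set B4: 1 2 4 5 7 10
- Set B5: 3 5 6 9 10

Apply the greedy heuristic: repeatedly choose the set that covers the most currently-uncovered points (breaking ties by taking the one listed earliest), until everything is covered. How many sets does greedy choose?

Greedy: pick B3 (covers 6 new) → pick B4 (covers 4 new) → pick B5 (covers 1 new). Total picks: 3.

3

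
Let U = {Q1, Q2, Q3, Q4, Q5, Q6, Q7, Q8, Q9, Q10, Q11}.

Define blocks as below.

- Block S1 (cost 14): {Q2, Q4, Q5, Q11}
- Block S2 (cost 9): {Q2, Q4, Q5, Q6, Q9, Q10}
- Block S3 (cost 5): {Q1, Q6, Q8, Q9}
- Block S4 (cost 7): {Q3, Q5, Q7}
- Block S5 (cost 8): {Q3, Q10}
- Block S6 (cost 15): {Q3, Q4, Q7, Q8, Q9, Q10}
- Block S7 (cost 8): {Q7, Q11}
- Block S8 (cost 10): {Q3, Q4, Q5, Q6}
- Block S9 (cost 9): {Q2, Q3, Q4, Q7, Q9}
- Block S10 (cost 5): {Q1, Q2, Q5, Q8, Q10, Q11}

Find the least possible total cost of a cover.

S3, S9, S10 together cover every element (S3 ∪ S9 ∪ S10 = {Q1, Q2, Q3, Q4, Q5, Q6, Q7, Q8, Q9, Q10, Q11}); total cost 5 + 9 + 5 = 19.
No covering selection has total cost below 19.

19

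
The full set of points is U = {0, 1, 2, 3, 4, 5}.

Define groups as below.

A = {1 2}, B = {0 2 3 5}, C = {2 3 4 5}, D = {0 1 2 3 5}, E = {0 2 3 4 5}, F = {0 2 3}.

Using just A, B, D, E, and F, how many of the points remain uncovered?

0

Union of A, B, D, E, F = {0, 1, 2, 3, 4, 5} — that's every point, so 0 are uncovered.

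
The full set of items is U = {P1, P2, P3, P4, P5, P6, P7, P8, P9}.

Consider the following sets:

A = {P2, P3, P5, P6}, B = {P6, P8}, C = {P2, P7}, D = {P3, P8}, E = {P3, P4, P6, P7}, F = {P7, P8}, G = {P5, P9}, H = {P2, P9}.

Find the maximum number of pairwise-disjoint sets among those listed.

3

B, C, G are pairwise disjoint (B={P6,P8}; C={P2,P7}; G={P5,P9}).
Every remaining set overlaps one of these, and no 4 of the listed sets are pairwise disjoint, so 3 is the maximum.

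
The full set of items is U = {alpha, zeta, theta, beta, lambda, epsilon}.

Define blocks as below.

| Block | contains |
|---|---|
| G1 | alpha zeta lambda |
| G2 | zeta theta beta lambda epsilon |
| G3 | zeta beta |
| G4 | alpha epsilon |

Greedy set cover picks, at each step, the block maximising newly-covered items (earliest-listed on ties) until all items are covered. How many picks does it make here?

2

Greedy: pick G2 (covers 5 new) → pick G1 (covers 1 new). Total picks: 2.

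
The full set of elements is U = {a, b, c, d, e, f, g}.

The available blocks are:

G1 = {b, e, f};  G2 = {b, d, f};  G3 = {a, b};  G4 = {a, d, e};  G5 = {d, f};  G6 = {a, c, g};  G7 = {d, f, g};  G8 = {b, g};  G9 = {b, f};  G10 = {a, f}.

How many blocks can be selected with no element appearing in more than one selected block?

G4, G8 are pairwise disjoint (G4={a,d,e}; G8={b,g}).
Every remaining block overlaps one of these, and no 3 of the listed blocks are pairwise disjoint, so 2 is the maximum.

2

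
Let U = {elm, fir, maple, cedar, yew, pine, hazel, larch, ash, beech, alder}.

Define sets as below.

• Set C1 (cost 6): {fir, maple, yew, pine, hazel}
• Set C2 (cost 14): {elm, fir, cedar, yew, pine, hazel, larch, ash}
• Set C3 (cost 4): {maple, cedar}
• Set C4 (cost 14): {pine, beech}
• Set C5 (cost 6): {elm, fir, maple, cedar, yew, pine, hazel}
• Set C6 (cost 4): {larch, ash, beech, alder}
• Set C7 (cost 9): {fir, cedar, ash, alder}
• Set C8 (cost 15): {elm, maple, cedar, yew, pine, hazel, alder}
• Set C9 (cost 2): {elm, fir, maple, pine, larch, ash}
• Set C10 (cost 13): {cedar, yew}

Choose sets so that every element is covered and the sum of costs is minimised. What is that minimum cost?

10

C5, C6 together cover every element (C5 ∪ C6 = {elm, fir, maple, cedar, yew, pine, hazel, larch, ash, beech, alder}); total cost 6 + 4 = 10.
The greedy pick C9, C5, C6 costs 12; no covering selection beats 10.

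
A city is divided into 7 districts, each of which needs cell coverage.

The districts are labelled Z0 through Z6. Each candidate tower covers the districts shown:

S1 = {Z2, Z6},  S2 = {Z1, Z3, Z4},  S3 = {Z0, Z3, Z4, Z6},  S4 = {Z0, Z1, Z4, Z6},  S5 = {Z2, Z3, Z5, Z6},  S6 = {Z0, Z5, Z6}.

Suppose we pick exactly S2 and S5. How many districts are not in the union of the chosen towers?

1

Union of S2, S5 = {Z1, Z2, Z3, Z4, Z5, Z6}.
Not covered: Z0 — 1 district.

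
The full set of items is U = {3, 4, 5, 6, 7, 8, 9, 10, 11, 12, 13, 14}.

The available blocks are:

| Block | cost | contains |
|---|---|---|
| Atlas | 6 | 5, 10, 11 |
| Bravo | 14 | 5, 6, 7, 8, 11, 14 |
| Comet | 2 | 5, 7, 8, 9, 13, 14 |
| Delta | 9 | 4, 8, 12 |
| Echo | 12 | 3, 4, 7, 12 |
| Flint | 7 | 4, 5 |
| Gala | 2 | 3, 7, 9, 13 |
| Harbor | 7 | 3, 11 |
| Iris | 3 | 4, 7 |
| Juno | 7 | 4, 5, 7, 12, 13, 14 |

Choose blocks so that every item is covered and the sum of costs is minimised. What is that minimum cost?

29

Atlas, Bravo, Gala, Juno together cover every item (Atlas ∪ Bravo ∪ Gala ∪ Juno = {3, 4, 5, 6, 7, 8, 9, 10, 11, 12, 13, 14}); total cost 6 + 14 + 2 + 7 = 29.
The greedy pick Comet, Gala, Atlas, Iris, Juno, Bravo costs 34; no covering selection beats 29.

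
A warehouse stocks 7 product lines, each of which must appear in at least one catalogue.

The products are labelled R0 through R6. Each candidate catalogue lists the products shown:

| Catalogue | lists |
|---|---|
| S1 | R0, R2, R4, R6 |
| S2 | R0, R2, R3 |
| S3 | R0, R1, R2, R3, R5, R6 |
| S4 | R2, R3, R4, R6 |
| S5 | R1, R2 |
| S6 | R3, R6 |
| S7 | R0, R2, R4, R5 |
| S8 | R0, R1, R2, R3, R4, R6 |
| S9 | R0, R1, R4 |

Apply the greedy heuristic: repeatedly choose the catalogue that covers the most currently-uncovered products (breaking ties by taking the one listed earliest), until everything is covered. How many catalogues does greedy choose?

Greedy: pick S3 (covers 6 new) → pick S1 (covers 1 new). Total picks: 2.

2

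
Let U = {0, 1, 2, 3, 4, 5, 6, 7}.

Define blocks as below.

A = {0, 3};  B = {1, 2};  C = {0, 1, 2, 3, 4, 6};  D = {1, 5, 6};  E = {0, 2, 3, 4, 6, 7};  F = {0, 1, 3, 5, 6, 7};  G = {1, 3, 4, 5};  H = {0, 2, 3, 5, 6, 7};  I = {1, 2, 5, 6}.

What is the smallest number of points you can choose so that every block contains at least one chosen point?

T = {0, 1} meets every block (each contains at least one member of T), and |T| = 2.
The blocks A, B are pairwise disjoint, so any hitting set needs a separate point for each — at least 2. Hence 2 is optimal.

2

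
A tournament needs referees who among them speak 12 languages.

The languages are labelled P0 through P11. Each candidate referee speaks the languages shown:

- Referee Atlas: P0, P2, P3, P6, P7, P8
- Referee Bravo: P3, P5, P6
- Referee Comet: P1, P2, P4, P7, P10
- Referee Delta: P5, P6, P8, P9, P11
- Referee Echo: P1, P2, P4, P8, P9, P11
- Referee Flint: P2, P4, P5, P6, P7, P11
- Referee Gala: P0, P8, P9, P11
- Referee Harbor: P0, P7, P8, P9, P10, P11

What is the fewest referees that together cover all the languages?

Take {Bravo, Comet, Gala}. Their union is {P0, P1, P2, P3, P4, P5, P6, P7, P8, P9, P10, P11}, which is all 12 languages.
No 2 of the 8 referees cover everything (all 28 combinations miss at least one language), so 3 is optimal.

3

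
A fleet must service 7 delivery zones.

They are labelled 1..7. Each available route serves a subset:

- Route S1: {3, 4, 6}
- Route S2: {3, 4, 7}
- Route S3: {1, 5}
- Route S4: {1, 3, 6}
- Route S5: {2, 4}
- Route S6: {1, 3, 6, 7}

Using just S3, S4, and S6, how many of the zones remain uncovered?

2

Union of S3, S4, S6 = {1, 3, 5, 6, 7}.
Not covered: 2, 4 — 2 zones.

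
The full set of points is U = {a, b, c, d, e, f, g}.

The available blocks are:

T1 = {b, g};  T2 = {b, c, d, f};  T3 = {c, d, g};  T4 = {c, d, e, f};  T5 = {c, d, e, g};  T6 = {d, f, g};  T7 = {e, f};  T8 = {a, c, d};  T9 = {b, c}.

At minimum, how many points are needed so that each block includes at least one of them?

Take H = {c, f, g}. Each listed block contains at least one of these, so H is a hitting set of size 3.
The blocks T1, T7, T8 are pairwise disjoint, so any hitting set needs a separate point for each — at least 3. Hence 3 is optimal.

3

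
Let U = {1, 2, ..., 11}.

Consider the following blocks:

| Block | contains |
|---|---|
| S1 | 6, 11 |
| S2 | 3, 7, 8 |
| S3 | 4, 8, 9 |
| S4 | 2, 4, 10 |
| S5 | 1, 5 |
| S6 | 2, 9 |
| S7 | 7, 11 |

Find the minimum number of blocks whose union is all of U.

5

S1, S2, S3, S4, and S5 cover everything between them: the union {1, 2, 3, 4, 5, 6, 7, 8, 9, 10, 11} is all of U.
No 4 of the 7 blocks cover everything (all 35 combinations miss at least one item), so 5 is optimal.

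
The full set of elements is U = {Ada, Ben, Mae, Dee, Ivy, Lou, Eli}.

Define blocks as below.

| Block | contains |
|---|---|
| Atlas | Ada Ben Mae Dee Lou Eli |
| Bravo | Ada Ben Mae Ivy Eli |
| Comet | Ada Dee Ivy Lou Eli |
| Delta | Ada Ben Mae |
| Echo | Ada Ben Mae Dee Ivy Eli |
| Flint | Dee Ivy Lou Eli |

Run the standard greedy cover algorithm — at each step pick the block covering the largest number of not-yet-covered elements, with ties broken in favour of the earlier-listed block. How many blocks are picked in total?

2

Greedy: pick Atlas (covers 6 new) → pick Bravo (covers 1 new). Total picks: 2.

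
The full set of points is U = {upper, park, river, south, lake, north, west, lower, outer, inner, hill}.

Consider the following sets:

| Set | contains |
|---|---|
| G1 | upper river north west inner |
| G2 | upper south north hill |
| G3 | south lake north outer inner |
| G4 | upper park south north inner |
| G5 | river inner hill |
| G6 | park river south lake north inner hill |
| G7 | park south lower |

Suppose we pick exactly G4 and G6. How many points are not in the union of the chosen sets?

Union of G4, G6 = {upper, park, river, south, lake, north, inner, hill}.
Not covered: west, lower, outer — 3 points.

3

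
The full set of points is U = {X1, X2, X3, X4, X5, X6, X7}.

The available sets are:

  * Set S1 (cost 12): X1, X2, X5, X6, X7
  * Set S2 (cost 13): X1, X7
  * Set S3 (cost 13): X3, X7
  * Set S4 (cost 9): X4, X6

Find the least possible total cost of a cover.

34

S1, S3, S4 together cover every point (S1 ∪ S3 ∪ S4 = {X1, X2, X3, X4, X5, X6, X7}); total cost 12 + 13 + 9 = 34.
No covering selection has total cost below 34.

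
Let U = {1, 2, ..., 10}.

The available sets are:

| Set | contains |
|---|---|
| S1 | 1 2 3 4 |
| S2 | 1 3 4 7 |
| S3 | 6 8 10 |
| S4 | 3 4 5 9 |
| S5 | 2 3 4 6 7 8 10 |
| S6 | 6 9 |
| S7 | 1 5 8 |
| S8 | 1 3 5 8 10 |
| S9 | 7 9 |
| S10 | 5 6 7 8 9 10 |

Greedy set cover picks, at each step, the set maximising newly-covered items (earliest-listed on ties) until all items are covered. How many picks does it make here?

Greedy: pick S5 (covers 7 new) → pick S4 (covers 2 new) → pick S1 (covers 1 new). Total picks: 3.
(The true minimum cover uses only 2 sets, so greedy is not optimal here.)

3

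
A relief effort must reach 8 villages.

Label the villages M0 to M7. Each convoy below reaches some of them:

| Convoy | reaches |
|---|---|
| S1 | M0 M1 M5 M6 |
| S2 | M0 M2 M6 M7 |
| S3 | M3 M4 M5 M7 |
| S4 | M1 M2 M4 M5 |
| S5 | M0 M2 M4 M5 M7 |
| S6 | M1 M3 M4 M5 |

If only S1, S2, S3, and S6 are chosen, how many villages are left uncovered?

0

Union of S1, S2, S3, S6 = {M0, M1, M2, M3, M4, M5, M6, M7} — that's every village, so 0 are uncovered.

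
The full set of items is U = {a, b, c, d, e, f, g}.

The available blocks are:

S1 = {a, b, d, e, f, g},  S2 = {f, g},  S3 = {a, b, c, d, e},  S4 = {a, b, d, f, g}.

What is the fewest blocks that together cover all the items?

2

S1 and S3 cover everything between them: the union {a, b, c, d, e, f, g} is all of U.
No single block has all 7 items (the largest, S1, has 6), so 2 is optimal.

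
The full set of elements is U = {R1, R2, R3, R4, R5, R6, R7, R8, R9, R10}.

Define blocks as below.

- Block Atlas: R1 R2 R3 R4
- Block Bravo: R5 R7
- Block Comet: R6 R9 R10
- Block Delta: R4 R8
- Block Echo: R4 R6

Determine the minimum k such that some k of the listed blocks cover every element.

Atlas, Bravo, Comet, and Delta cover everything between them: the union {R1, R2, R3, R4, R5, R6, R7, R8, R9, R10} is all of U.
Only Delta contains R8, so Delta is forced; the remaining 8 elements need at least 3 more blocks (each remaining block adds at most 3) — so at least 4 blocks are needed, and 4 is optimal.

4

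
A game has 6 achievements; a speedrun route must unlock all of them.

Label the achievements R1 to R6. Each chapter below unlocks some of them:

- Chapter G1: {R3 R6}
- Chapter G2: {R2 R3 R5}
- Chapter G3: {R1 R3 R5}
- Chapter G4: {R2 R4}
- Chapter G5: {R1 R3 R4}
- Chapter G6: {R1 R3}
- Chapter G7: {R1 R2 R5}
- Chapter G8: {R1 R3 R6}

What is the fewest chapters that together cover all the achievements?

G1 and G4 and G7 together: G1 ∪ G4 ∪ G7 = {R1, R2, R3, R4, R5, R6} — every achievement is covered.
No 2 of the 8 chapters cover everything (all 28 combinations miss at least one achievement), so 3 is optimal.

3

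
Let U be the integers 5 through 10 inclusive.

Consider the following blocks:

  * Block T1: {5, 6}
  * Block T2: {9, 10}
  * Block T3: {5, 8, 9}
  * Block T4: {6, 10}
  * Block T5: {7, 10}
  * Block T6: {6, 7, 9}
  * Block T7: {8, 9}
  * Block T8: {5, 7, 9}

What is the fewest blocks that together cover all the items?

T2 and T3 and T6 together: T2 ∪ T3 ∪ T6 = {5, 6, 7, 8, 9, 10} — every item is covered.
No 2 of the 8 blocks cover everything (all 28 combinations miss at least one item), so 3 is optimal.

3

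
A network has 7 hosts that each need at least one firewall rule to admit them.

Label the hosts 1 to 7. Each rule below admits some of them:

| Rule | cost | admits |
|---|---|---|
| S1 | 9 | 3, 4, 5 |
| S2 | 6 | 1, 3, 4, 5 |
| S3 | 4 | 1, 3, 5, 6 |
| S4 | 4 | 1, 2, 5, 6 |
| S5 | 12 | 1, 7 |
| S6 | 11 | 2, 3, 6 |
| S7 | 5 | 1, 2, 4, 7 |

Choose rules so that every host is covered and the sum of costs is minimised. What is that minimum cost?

S3, S7 together cover every host (S3 ∪ S7 = {1, 2, 3, 4, 5, 6, 7}); total cost 4 + 5 = 9.
No covering selection has total cost below 9.

9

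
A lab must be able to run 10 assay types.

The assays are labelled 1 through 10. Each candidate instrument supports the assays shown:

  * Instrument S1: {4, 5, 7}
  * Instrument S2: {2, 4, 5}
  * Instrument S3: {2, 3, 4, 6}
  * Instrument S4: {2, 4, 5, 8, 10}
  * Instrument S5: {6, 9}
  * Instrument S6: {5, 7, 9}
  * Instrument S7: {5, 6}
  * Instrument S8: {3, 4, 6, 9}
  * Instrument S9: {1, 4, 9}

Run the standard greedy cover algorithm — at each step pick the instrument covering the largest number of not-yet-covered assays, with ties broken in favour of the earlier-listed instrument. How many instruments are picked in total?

Greedy: pick S4 (covers 5 new) → pick S8 (covers 3 new) → pick S1 (covers 1 new) → pick S9 (covers 1 new). Total picks: 4.

4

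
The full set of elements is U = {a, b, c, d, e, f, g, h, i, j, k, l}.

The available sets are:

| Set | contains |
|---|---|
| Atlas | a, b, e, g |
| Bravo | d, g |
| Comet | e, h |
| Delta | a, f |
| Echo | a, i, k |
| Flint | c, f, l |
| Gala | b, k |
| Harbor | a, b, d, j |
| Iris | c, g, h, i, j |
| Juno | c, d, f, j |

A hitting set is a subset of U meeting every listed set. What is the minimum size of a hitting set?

T = {a, d, f, h, k} meets every set (each contains at least one member of T), and |T| = 5.
No choice of 4 elements meets every set, so 5 is the minimum.

5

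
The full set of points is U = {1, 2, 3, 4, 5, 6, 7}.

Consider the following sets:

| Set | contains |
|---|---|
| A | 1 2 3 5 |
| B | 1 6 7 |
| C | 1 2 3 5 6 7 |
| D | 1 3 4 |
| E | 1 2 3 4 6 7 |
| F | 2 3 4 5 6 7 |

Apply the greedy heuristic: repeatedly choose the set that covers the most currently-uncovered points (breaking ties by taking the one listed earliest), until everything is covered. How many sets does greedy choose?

Greedy: pick C (covers 6 new) → pick D (covers 1 new). Total picks: 2.

2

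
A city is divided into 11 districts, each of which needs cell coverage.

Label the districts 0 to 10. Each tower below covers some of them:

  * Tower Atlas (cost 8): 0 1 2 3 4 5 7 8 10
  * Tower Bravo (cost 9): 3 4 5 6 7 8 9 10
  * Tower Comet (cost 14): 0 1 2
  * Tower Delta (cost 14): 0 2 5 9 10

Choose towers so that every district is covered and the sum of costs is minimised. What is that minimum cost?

Atlas, Bravo together cover every district (Atlas ∪ Bravo = {0, 1, 2, 3, 4, 5, 6, 7, 8, 9, 10}); total cost 8 + 9 = 17.
No covering selection has total cost below 17.

17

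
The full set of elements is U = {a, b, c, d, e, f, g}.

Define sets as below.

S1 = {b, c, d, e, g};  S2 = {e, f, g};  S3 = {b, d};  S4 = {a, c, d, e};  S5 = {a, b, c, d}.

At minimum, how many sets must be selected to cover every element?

S2 and S5 together: S2 ∪ S5 = {a, b, c, d, e, f, g} — every element is covered.
No single set has all 7 elements (the largest, S1, has 5), so 2 is optimal.

2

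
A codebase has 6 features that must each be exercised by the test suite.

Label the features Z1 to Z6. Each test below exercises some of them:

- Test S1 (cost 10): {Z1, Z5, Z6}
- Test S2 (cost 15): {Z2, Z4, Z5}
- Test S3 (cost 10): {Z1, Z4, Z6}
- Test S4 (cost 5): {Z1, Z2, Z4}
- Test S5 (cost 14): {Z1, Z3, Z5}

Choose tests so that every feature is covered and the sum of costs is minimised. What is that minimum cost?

S3, S4, S5 together cover every feature (S3 ∪ S4 ∪ S5 = {Z1, Z2, Z3, Z4, Z5, Z6}); total cost 10 + 5 + 14 = 29.
No covering selection has total cost below 29.

29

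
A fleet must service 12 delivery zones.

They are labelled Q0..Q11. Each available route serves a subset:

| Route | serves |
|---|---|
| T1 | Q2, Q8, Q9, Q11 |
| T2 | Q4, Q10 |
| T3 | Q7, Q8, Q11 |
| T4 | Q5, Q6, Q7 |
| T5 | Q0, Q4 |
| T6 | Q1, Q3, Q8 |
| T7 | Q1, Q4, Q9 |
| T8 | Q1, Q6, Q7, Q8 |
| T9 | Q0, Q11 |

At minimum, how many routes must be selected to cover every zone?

5

Take {T1, T2, T4, T5, T6}. Their union is {Q0, Q1, Q2, Q3, Q4, Q5, Q6, Q7, Q8, Q9, Q10, Q11}, which is all 12 zones.
No 4 of the 9 routes cover everything (all 126 combinations miss at least one zone), so 5 is optimal.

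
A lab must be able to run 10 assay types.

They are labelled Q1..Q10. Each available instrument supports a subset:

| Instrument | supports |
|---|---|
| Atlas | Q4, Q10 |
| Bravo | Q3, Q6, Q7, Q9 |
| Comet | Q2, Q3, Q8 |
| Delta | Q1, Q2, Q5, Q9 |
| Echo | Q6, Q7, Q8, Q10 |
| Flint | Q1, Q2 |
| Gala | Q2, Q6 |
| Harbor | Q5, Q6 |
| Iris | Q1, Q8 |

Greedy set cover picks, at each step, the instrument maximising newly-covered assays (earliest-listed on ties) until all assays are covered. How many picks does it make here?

4

Greedy: pick Bravo (covers 4 new) → pick Delta (covers 3 new) → pick Atlas (covers 2 new) → pick Comet (covers 1 new). Total picks: 4.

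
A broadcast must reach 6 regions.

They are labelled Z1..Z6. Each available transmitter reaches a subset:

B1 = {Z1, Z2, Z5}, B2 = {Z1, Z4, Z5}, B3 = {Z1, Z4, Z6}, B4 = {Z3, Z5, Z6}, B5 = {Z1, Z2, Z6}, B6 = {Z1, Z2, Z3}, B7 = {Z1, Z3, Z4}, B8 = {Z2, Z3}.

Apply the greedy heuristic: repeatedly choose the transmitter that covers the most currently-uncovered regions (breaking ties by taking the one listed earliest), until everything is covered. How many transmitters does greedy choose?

Greedy: pick B1 (covers 3 new) → pick B3 (covers 2 new) → pick B4 (covers 1 new). Total picks: 3.

3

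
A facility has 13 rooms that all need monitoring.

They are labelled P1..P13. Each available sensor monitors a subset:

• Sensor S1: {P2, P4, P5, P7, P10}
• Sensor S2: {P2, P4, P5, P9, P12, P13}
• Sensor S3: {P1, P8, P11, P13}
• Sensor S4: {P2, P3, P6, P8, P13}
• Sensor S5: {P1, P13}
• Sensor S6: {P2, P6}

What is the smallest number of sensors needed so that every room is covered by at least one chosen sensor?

4

S1 and S2 and S3 and S4 together: S1 ∪ S2 ∪ S3 ∪ S4 = {P1, P2, P3, P4, P5, P6, P7, P8, P9, P10, P11, P12, P13} — every room is covered.
Only S2 contains P9, so S2 is forced; the remaining 7 rooms need at least 3 more sensors (each remaining sensor adds at most 3) — so at least 4 sensors are needed, and 4 is optimal.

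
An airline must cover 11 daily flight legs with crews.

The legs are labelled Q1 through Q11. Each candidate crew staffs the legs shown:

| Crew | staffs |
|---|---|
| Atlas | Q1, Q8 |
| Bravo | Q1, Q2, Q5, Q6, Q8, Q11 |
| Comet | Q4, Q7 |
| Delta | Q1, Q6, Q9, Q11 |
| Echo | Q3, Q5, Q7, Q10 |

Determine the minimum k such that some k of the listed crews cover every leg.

4

Bravo and Comet and Delta and Echo together: Bravo ∪ Comet ∪ Delta ∪ Echo = {Q1, Q2, Q3, Q4, Q5, Q6, Q7, Q8, Q9, Q10, Q11} — every leg is covered.
No 3 of the 5 crews cover everything (all 10 combinations miss at least one leg), so 4 is optimal.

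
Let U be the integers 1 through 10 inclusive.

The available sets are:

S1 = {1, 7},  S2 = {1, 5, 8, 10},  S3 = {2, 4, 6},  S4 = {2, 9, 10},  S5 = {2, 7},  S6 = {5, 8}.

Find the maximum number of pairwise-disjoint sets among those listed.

3

S1, S4, S6 are pairwise disjoint (S1={1,7}; S4={2,9,10}; S6={5,8}).
Every remaining set overlaps one of these, and no 4 of the listed sets are pairwise disjoint, so 3 is the maximum.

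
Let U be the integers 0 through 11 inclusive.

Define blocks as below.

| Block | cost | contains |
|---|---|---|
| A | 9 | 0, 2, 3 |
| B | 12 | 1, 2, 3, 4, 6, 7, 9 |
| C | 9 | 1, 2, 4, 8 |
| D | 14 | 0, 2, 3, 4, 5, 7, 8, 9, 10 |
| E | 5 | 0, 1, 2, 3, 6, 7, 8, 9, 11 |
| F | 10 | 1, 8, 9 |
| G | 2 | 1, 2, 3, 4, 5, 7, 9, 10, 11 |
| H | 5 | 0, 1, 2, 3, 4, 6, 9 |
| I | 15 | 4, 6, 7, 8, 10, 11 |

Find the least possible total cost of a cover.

E, G together cover every element (E ∪ G = {0, 1, 2, 3, 4, 5, 6, 7, 8, 9, 10, 11}); total cost 5 + 2 = 7.
No covering selection has total cost below 7.

7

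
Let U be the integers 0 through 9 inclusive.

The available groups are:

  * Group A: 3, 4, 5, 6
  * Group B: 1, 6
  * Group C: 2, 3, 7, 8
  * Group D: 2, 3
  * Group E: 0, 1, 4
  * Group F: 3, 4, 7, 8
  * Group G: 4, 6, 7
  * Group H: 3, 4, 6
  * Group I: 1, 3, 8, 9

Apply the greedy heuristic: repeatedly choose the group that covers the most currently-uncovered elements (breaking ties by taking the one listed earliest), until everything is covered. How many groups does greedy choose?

Greedy: pick A (covers 4 new) → pick C (covers 3 new) → pick E (covers 2 new) → pick I (covers 1 new). Total picks: 4.

4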